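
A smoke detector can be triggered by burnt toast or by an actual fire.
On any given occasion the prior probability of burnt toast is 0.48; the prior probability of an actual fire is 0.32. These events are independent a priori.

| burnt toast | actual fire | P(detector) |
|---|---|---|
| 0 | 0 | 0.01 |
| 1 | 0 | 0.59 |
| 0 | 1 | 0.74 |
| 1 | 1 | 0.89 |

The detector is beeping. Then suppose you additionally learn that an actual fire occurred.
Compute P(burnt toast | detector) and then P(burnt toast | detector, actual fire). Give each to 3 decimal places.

P(burnt toast | detector) ≈ 0.722; P(burnt toast | detector, actual fire) ≈ 0.526

P(detector) = 0.01×0.52×0.68 + 0.74×0.52×0.32 + 0.59×0.48×0.68 + 0.89×0.48×0.32 = 0.003536 + 0.123136 + 0.192576 + 0.136704 = 0.455952
The burnt toast-present share is 0.192576 + 0.136704 = 0.329280.
Hence the posterior is 0.329280/0.455952 ≈ 0.722.

With the extra evidence:
P(detector | actual fire) = 0.74·0.52 + 0.89·0.48 = 0.384800 + 0.427200 = 0.812000
The burnt toast-present share is 0.89·0.48 = 0.427200.
So P(burnt toast | detector, actual fire) = 0.427200/0.812000 ≈ 0.526.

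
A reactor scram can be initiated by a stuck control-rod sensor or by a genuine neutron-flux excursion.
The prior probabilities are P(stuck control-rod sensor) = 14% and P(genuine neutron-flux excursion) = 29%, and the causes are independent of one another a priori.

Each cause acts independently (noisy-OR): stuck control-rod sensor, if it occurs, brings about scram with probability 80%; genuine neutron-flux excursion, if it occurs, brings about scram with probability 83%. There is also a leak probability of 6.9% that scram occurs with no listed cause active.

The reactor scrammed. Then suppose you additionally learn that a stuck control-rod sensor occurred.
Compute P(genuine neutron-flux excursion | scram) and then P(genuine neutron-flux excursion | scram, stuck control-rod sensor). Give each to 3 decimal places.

P(genuine neutron-flux excursion | scram) ≈ 0.670; P(genuine neutron-flux excursion | scram, stuck control-rod sensor) ≈ 0.327

Under noisy-OR, P(scram | causes) = 1 − (1−0.069)·∏(1−qᵢ) over the active causes.
P(scram) = 0.069*0.86*0.71 + 0.84173*0.86*0.29 + 0.8138*0.14*0.71 + 0.968346*0.14*0.29 = 0.042131 + 0.209927 + 0.080892 + 0.039315 = 0.372265
Restricting to configurations with genuine neutron-flux excursion present: 0.209927 + 0.039315 = 0.249242.
P(genuine neutron-flux excursion | scram) = 0.249242 / 0.372265 ≈ 0.670

With the extra evidence:
Enumerate both values of genuine neutron-flux excursion and weight by the priors:
  P(scram | stuck control-rod sensor) = 0.8138·0.71 + 0.968346·0.29
        = 0.577798 + 0.280820 = 0.858618
The terms with genuine neutron-flux excursion present sum to 0.280820, so
  P(genuine neutron-flux excursion | scram, stuck control-rod sensor) = 0.280820 / 0.858618 ≈ 0.327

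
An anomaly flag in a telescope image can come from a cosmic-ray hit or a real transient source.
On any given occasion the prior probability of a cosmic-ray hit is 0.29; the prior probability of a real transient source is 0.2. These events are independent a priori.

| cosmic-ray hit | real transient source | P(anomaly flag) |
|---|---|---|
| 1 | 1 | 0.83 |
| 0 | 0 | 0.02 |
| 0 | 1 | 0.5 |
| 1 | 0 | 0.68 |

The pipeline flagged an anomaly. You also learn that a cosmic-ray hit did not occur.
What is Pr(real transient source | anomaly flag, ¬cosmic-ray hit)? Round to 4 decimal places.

Pr(real transient source | anomaly flag, ¬cosmic-ray hit) ≈ 0.8621

P(anomaly flag | ¬cosmic-ray hit) = 0.02·0.8 + 0.5·0.2 = 0.016000 + 0.100000 = 0.116000
Of this, 0.100000 comes from 0.5·0.2 (the real transient source=true cases).
Hence the posterior is 0.100000/0.116000 ≈ 0.8621.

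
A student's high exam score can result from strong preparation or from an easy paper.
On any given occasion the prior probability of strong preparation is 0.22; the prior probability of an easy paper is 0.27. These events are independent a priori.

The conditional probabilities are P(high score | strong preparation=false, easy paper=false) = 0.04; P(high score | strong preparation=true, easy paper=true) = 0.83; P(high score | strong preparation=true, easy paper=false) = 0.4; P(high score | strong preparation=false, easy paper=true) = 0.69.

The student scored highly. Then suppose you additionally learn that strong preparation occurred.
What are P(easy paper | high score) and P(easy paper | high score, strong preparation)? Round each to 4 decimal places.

P(easy paper | high score) ≈ 0.6910; P(easy paper | high score, strong preparation) ≈ 0.4342

Weight on easy paper=true, given the evidence: 0.145314 + 0.049302 = 0.194616
Denominator P(high score): 0.04*0.78*0.73 + 0.69*0.78*0.27 + 0.4*0.22*0.73 + 0.83*0.22*0.27 = 0.281632
P(easy paper | high score) = 0.194616/0.281632 ≈ 0.6910

Now also conditioning on strong preparation=true:
Weight on easy paper=true, given the evidence: 0.83·0.27 = 0.224100
The normalizing constant is 0.4·0.73 + 0.83·0.27 = 0.516100
P(easy paper | high score, strong preparation) = 0.224100/0.516100 ≈ 0.4342
— strong preparation explains away the evidence for easy paper.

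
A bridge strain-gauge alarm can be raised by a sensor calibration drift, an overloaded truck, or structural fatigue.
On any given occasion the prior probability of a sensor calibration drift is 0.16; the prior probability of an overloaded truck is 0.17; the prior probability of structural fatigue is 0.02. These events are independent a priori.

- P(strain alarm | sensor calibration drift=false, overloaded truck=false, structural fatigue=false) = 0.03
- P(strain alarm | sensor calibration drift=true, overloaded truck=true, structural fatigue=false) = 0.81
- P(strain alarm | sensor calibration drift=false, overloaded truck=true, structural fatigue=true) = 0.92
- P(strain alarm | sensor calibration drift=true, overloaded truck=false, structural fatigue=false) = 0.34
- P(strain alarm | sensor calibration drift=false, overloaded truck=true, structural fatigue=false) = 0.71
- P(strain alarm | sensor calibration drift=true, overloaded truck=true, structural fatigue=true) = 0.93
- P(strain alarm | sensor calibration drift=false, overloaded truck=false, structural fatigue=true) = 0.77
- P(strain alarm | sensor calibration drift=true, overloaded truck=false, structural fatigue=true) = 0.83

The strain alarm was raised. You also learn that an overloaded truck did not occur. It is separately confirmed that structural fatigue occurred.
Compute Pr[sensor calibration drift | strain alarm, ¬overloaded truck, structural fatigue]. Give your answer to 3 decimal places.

By total probability over both values of sensor calibration drift:
  P(strain alarm | ¬overloaded truck, structural fatigue) = 0.77×0.84 + 0.83×0.16
        = 0.646800 + 0.132800 = 0.779600
Keeping only the sensor calibration drift-present terms gives 0.132800, so
  P(sensor calibration drift | strain alarm, ¬overloaded truck, structural fatigue) = 0.132800 / 0.779600 ≈ 0.170

Pr[sensor calibration drift | strain alarm, ¬overloaded truck, structural fatigue] ≈ 0.170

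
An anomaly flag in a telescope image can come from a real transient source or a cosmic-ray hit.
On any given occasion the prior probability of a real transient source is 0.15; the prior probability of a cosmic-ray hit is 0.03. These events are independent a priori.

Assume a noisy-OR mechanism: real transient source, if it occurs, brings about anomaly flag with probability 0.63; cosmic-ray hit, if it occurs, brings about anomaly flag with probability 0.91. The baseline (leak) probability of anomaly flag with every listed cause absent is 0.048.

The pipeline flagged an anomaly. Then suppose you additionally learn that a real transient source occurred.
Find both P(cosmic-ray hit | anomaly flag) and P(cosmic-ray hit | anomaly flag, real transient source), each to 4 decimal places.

Under noisy-OR, P(anomaly flag | causes) = 1 − (1−0.048)·∏(1−qᵢ) over the active causes.
By total probability over the 4 (real transient source, cosmic-ray hit) configurations:
  P(anomaly flag) = 0.048·0.85·0.97 + 0.91432·0.85·0.03 + 0.64776·0.15·0.97 + 0.968298·0.15·0.03
        = 0.039576 + 0.023315 + 0.094249 + 0.004357 = 0.161497
The terms with cosmic-ray hit present sum to 0.027672, so
  P(cosmic-ray hit | anomaly flag) = 0.027672 / 0.161497 ≈ 0.1713

Now also conditioning on real transient source=true:
For the numerator, keep only cosmic-ray hit=true terms: 0.968298*0.03 = 0.029049
Denominator P(anomaly flag | real transient source): 0.64776*0.97 + 0.968298*0.03 = 0.657376
P(cosmic-ray hit | anomaly flag, real transient source) = 0.029049/0.657376 ≈ 0.0442

P(cosmic-ray hit | anomaly flag) ≈ 0.1713; P(cosmic-ray hit | anomaly flag, real transient source) ≈ 0.0442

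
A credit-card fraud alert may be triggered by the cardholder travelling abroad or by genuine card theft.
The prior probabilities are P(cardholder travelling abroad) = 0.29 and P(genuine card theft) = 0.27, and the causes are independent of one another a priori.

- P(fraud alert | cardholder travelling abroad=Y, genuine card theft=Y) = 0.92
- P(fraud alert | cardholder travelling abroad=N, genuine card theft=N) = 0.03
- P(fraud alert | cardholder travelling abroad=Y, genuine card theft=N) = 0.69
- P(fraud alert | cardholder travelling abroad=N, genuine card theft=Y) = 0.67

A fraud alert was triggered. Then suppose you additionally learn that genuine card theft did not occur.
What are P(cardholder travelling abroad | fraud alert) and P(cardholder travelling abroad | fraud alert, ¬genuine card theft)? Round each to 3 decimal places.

P(cardholder travelling abroad | fraud alert) ≈ 0.602; P(cardholder travelling abroad | fraud alert, ¬genuine card theft) ≈ 0.904

Numerator (weight on configurations with cardholder travelling abroad): 0.146073 + 0.072036 = 0.218109
The normalizing constant is 0.03×0.71×0.73 + 0.67×0.71×0.27 + 0.69×0.29×0.73 + 0.92×0.29×0.27 = 0.362097
P(cardholder travelling abroad | fraud alert) = 0.218109/0.362097 ≈ 0.602

Now also conditioning on genuine card theft≠true:
By total probability over both values of cardholder travelling abroad:
  P(fraud alert | ¬genuine card theft) = 0.03·0.71 + 0.69·0.29
        = 0.021300 + 0.200100 = 0.221400
Configurations with cardholder travelling abroad contribute 0.200100, so
  P(cardholder travelling abroad | fraud alert, ¬genuine card theft) = 0.200100 / 0.221400 ≈ 0.904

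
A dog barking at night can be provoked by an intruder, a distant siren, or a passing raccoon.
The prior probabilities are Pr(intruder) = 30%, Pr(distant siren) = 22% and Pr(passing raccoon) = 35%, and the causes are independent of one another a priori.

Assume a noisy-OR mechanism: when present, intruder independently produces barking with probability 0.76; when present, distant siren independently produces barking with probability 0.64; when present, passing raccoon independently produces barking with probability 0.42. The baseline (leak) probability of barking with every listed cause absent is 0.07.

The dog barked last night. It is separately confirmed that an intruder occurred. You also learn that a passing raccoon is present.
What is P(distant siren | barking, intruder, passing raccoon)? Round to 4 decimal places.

P(distant siren | barking, intruder, passing raccoon) ≈ 0.2360

Under noisy-OR, P(barking | causes) = 1 − (1−0.07)·∏(1−qᵢ) over the active causes.
Sum P(barking|·) weighted by the priors over both values of distant siren:
  P(barking | intruder, passing raccoon) = 0.870544×0.78 + 0.953396×0.22
        = 0.679024 + 0.209747 = 0.888771
The terms with distant siren present sum to 0.209747, so
  P(distant siren | barking, intruder, passing raccoon) = 0.209747 / 0.888771 ≈ 0.2360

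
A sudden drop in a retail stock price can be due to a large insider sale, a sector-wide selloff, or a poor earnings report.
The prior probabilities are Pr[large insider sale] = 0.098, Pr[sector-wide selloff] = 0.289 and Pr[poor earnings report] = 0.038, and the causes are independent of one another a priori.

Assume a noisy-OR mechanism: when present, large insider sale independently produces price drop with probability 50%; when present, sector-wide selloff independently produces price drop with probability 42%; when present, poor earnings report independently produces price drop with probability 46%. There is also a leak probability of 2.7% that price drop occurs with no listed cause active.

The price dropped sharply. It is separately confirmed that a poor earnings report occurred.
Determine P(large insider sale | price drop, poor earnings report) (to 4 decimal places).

Under noisy-OR, P(price drop | causes) = 1 − (1−0.027)·∏(1−qᵢ) over the active causes.
Weight on large insider sale=true, given the evidence: 0.051373 + 0.024007 = 0.075380
The normalizing constant is 0.47458*0.902*0.711 + 0.695256*0.902*0.289 + 0.73729*0.098*0.711 + 0.847628*0.098*0.289 = 0.560977
P(large insider sale | price drop, poor earnings report) = 0.075380/0.560977 ≈ 0.1344

P(large insider sale | price drop, poor earnings report) ≈ 0.1344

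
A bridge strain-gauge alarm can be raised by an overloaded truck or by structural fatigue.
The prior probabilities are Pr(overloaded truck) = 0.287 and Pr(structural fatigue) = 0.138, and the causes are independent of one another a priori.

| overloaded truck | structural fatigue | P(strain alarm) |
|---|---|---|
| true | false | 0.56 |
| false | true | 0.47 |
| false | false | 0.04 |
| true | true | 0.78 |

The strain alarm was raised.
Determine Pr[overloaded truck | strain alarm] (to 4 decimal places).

Pr[overloaded truck | strain alarm] ≈ 0.7052

Enumerate the 4 (overloaded truck, structural fatigue) configurations and weight by the priors:
  P(strain alarm) = 0.04*0.713*0.862 + 0.47*0.713*0.138 + 0.56*0.287*0.862 + 0.78*0.287*0.138
        = 0.024584 + 0.046245 + 0.138541 + 0.030893 = 0.240263
Configurations with overloaded truck contribute 0.169434, so
  P(overloaded truck | strain alarm) = 0.169434 / 0.240263 ≈ 0.7052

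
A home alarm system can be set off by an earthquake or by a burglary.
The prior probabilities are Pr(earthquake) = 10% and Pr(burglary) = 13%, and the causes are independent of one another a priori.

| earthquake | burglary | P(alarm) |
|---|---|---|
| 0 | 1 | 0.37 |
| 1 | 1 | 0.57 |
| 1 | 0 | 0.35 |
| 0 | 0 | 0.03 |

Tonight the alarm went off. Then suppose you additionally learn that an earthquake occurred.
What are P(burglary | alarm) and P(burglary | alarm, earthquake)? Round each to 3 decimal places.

P(burglary | alarm) ≈ 0.485; P(burglary | alarm, earthquake) ≈ 0.196

By total probability over the 4 (earthquake, burglary) configurations:
  P(alarm) = 0.03×0.9×0.87 + 0.37×0.9×0.13 + 0.35×0.1×0.87 + 0.57×0.1×0.13
        = 0.023490 + 0.043290 + 0.030450 + 0.007410 = 0.104640
Keeping only the burglary-present terms gives 0.050700, so
  P(burglary | alarm) = 0.050700 / 0.104640 ≈ 0.485

Now also conditioning on earthquake=true:
Numerator (weight on configurations with burglary): 0.57*0.13 = 0.074100
Denominator P(alarm | earthquake): 0.35*0.87 + 0.57*0.13 = 0.378600
P(burglary | alarm, earthquake) = 0.074100/0.378600 ≈ 0.196
— earthquake explains away the evidence for burglary.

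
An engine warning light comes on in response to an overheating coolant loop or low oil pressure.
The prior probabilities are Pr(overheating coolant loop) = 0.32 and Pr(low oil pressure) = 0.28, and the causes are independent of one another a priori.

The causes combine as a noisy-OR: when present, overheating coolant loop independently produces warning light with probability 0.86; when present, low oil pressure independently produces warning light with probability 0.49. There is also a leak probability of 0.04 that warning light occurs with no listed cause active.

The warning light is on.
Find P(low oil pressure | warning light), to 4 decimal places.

Under noisy-OR, P(warning light | causes) = 1 − (1−0.04)·∏(1−qᵢ) over the active causes.
Numerator (weight on configurations with low oil pressure): 0.097180 + 0.083458 = 0.180638
The normalizing constant is 0.04×0.68×0.72 + 0.5104×0.68×0.28 + 0.8656×0.32×0.72 + 0.931456×0.32×0.28 = 0.399656
P(low oil pressure | warning light) = 0.180638/0.399656 ≈ 0.4520

P(low oil pressure | warning light) ≈ 0.4520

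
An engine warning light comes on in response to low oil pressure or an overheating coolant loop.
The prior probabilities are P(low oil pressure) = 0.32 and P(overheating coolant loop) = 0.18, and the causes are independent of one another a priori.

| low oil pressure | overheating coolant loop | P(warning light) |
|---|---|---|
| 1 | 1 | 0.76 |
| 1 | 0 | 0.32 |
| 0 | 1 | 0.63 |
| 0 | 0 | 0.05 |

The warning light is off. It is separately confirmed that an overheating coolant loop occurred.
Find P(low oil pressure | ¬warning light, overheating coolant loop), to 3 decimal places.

P(low oil pressure | ¬warning light, overheating coolant loop) ≈ 0.234

Numerator (weight on configurations with low oil pressure): 0.24*0.32 = 0.076800
Denominator P(¬warning light | overheating coolant loop): 0.37*0.68 + 0.24*0.32 = 0.328400
Posterior = 0.076800 / 0.328400 ≈ 0.234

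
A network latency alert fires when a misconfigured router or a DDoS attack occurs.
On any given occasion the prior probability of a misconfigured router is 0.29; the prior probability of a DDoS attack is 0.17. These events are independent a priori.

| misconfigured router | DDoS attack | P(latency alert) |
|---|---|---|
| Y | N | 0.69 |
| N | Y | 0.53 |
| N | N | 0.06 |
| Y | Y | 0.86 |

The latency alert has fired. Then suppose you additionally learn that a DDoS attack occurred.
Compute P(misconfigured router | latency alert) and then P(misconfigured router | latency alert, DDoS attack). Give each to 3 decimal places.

P(misconfigured router | latency alert) ≈ 0.677; P(misconfigured router | latency alert, DDoS attack) ≈ 0.399

By total probability over the 4 (misconfigured router, DDoS attack) configurations:
  P(latency alert) = 0.06×0.71×0.83 + 0.53×0.71×0.17 + 0.69×0.29×0.83 + 0.86×0.29×0.17
        = 0.035358 + 0.063971 + 0.166083 + 0.042398 = 0.307810
The terms with misconfigured router present sum to 0.208481, so
  P(misconfigured router | latency alert) = 0.208481 / 0.307810 ≈ 0.677

With the extra evidence:
P(latency alert | DDoS attack) = 0.53·0.71 + 0.86·0.29 = 0.376300 + 0.249400 = 0.625700
The misconfigured router-present share is 0.86·0.29 = 0.249400.
P(misconfigured router | latency alert, DDoS attack) = 0.249400 / 0.625700 ≈ 0.399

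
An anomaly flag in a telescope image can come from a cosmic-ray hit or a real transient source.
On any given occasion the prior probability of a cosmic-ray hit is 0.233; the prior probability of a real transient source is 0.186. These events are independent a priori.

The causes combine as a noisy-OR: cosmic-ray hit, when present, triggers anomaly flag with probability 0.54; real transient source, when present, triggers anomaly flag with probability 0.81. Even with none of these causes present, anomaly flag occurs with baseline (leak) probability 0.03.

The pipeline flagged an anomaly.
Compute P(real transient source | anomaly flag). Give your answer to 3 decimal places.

Under noisy-OR, P(anomaly flag | causes) = 1 − (1−0.03)·∏(1−qᵢ) over the active causes.
By total probability over the 4 (cosmic-ray hit, real transient source) configurations:
  P(anomaly flag) = 0.03*0.767*0.814 + 0.8157*0.767*0.186 + 0.5538*0.233*0.814 + 0.915222*0.233*0.186
        = 0.018730 + 0.116369 + 0.105035 + 0.039664 = 0.279798
Configurations with real transient source contribute 0.156033, so
  P(real transient source | anomaly flag) = 0.156033 / 0.279798 ≈ 0.558

P(real transient source | anomaly flag) ≈ 0.558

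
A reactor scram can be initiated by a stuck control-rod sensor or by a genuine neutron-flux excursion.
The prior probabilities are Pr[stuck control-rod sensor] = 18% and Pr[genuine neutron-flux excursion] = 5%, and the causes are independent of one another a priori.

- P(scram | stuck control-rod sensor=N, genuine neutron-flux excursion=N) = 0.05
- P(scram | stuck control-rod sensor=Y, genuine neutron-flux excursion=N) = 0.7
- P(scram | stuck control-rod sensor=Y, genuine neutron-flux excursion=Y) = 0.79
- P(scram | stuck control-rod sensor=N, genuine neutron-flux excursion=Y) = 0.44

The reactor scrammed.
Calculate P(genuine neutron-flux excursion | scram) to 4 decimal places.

P(genuine neutron-flux excursion | scram) ≈ 0.1368

Numerator (weight on configurations with genuine neutron-flux excursion): 0.018040 + 0.007110 = 0.025150
Normalizer over all consistent configurations: 0.05*0.82*0.95 + 0.44*0.82*0.05 + 0.7*0.18*0.95 + 0.79*0.18*0.05 = 0.183800
P(genuine neutron-flux excursion | scram) = 0.025150/0.183800 ≈ 0.1368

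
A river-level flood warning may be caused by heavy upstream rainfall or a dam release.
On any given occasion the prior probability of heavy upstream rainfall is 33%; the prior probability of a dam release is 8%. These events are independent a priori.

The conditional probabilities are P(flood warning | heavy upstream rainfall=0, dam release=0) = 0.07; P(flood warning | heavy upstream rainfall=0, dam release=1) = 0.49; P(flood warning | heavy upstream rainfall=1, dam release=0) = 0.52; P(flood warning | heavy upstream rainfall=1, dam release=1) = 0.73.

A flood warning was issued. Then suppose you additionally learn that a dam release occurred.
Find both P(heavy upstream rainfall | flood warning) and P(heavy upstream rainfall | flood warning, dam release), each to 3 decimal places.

For the numerator, keep only heavy upstream rainfall=true terms: 0.157872 + 0.019272 = 0.177144
Denominator P(flood warning): 0.07×0.67×0.92 + 0.49×0.67×0.08 + 0.52×0.33×0.92 + 0.73×0.33×0.08 = 0.246556
P(heavy upstream rainfall | flood warning) = 0.177144/0.246556 ≈ 0.718

Now condition on the additional information:
Enumerate both values of heavy upstream rainfall and weight by the priors:
  P(flood warning | dam release) = 0.49×0.67 + 0.73×0.33
        = 0.328300 + 0.240900 = 0.569200
Keeping only the heavy upstream rainfall-present terms gives 0.240900, so
  P(heavy upstream rainfall | flood warning, dam release) = 0.240900 / 0.569200 ≈ 0.423
Conditioning on dam release lowers the posterior on heavy upstream rainfall: the classic explaining-away effect in a common-effect structure.

P(heavy upstream rainfall | flood warning) ≈ 0.718; P(heavy upstream rainfall | flood warning, dam release) ≈ 0.423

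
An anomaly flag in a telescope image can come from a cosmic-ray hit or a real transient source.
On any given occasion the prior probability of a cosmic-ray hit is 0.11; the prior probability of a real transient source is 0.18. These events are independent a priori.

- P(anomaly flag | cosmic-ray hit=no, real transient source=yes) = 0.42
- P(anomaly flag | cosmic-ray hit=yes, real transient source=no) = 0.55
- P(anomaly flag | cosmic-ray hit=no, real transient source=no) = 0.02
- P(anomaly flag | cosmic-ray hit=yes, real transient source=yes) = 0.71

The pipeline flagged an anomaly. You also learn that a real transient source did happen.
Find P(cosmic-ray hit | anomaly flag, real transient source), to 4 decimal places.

Enumerate both values of cosmic-ray hit and weight by the priors:
  P(anomaly flag | real transient source) = 0.42·0.89 + 0.71·0.11
        = 0.373800 + 0.078100 = 0.451900
Keeping only the cosmic-ray hit-present terms gives 0.078100, so
  P(cosmic-ray hit | anomaly flag, real transient source) = 0.078100 / 0.451900 ≈ 0.1728

P(cosmic-ray hit | anomaly flag, real transient source) ≈ 0.1728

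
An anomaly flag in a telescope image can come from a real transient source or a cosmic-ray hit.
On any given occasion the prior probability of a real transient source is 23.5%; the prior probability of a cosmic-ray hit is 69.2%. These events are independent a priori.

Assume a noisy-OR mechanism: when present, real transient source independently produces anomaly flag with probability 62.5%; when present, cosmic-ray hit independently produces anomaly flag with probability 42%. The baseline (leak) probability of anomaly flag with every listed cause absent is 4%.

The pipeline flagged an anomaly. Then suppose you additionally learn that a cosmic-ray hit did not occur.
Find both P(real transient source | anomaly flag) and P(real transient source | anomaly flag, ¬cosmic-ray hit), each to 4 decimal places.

Under noisy-OR, P(anomaly flag | causes) = 1 − (1−0.04)·∏(1−qᵢ) over the active causes.
P(anomaly flag) = 0.04·0.765·0.308 + 0.4432·0.765·0.692 + 0.64·0.235·0.308 + 0.7912·0.235·0.692 = 0.009425 + 0.234621 + 0.046323 + 0.128665 = 0.419034
Of this, 0.174988 comes from 0.046323 + 0.128665 (the real transient source=true cases).
P(real transient source | anomaly flag) = 0.174988 / 0.419034 ≈ 0.4176

With the extra evidence:
Sum P(anomaly flag|·) weighted by the priors over both values of real transient source:
  P(anomaly flag | ¬cosmic-ray hit) = 0.04·0.765 + 0.64·0.235
        = 0.030600 + 0.150400 = 0.181000
Keeping only the real transient source-present terms gives 0.150400, so
  P(real transient source | anomaly flag, ¬cosmic-ray hit) = 0.150400 / 0.181000 ≈ 0.8309
Ruling out cosmic-ray hit raises the posterior on real transient source — the flip side of explaining away.

P(real transient source | anomaly flag) ≈ 0.4176; P(real transient source | anomaly flag, ¬cosmic-ray hit) ≈ 0.8309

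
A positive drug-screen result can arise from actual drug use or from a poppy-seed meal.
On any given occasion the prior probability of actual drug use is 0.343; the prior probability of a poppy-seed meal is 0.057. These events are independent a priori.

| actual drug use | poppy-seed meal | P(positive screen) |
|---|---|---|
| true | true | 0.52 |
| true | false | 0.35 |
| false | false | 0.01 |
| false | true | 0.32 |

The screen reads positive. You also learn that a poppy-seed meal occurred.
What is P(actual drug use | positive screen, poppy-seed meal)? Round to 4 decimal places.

P(actual drug use | positive screen, poppy-seed meal) ≈ 0.4590

By total probability over both values of actual drug use:
  P(positive screen | poppy-seed meal) = 0.32·0.657 + 0.52·0.343
        = 0.210240 + 0.178360 = 0.388600
The terms with actual drug use present sum to 0.178360, so
  P(actual drug use | positive screen, poppy-seed meal) = 0.178360 / 0.388600 ≈ 0.4590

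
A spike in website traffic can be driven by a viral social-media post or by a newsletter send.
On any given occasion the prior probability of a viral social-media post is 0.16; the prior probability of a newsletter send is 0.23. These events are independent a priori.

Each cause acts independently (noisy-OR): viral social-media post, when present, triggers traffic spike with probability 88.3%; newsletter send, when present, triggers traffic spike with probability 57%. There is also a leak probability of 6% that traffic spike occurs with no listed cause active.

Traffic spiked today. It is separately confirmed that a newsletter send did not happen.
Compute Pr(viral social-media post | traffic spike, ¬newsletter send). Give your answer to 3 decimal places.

Under noisy-OR, P(traffic spike | causes) = 1 − (1−0.06)·∏(1−qᵢ) over the active causes.
By total probability over both values of viral social-media post:
  P(traffic spike | ¬newsletter send) = 0.06×0.84 + 0.89002×0.16
        = 0.050400 + 0.142403 = 0.192803
Keeping only the viral social-media post-present terms gives 0.142403, so
  P(viral social-media post | traffic spike, ¬newsletter send) = 0.142403 / 0.192803 ≈ 0.739

Pr(viral social-media post | traffic spike, ¬newsletter send) ≈ 0.739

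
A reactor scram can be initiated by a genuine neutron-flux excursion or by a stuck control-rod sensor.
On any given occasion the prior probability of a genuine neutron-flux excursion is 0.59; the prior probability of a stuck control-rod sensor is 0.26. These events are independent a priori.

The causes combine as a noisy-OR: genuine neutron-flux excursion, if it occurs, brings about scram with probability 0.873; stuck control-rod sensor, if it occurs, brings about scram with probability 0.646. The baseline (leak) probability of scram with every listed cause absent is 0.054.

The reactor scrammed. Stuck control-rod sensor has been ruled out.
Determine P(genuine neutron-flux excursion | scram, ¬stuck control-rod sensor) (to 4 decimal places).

Under noisy-OR, P(scram | causes) = 1 − (1−0.054)·∏(1−qᵢ) over the active causes.
P(scram | ¬stuck control-rod sensor) = 0.054*0.41 + 0.879858*0.59 = 0.022140 + 0.519116 = 0.541256
Of this, 0.519116 comes from 0.879858*0.59 (the genuine neutron-flux excursion=true cases).
P(genuine neutron-flux excursion | scram, ¬stuck control-rod sensor) = 0.519116 / 0.541256 ≈ 0.9591

P(genuine neutron-flux excursion | scram, ¬stuck control-rod sensor) ≈ 0.9591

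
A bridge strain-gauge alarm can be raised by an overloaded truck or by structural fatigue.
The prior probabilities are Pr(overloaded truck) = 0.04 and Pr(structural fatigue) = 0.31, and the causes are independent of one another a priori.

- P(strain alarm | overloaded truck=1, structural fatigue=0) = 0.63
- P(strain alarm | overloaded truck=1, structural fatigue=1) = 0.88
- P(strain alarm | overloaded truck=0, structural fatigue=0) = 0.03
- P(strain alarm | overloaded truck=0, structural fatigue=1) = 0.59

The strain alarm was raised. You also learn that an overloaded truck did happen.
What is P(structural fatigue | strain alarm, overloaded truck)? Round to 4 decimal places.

By total probability over both values of structural fatigue:
  P(strain alarm | overloaded truck) = 0.63·0.69 + 0.88·0.31
        = 0.434700 + 0.272800 = 0.707500
Configurations with structural fatigue contribute 0.272800, so
  P(structural fatigue | strain alarm, overloaded truck) = 0.272800 / 0.707500 ≈ 0.3856

P(structural fatigue | strain alarm, overloaded truck) ≈ 0.3856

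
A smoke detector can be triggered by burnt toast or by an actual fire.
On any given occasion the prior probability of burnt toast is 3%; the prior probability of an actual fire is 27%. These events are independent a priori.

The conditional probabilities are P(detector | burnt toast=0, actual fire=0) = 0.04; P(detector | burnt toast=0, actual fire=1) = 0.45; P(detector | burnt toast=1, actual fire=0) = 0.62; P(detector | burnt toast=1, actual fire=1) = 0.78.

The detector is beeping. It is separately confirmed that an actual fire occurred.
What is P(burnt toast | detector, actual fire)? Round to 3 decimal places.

Sum P(detector|·) weighted by the priors over both values of burnt toast:
  P(detector | actual fire) = 0.45*0.97 + 0.78*0.03
        = 0.436500 + 0.023400 = 0.459900
Configurations with burnt toast contribute 0.023400, so
  P(burnt toast | detector, actual fire) = 0.023400 / 0.459900 ≈ 0.051

P(burnt toast | detector, actual fire) ≈ 0.051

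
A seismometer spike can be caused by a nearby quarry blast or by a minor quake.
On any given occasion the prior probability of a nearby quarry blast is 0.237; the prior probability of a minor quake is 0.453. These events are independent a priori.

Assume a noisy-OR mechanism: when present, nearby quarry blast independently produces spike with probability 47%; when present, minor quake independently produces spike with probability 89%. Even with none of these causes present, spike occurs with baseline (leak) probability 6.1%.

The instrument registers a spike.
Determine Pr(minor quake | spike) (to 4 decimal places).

Pr(minor quake | spike) ≈ 0.8196

Under noisy-OR, P(spike | causes) = 1 − (1−0.061)·∏(1−qᵢ) over the active causes.
P(spike) = 0.061*0.763*0.547 + 0.89671*0.763*0.453 + 0.50233*0.237*0.547 + 0.945256*0.237*0.453 = 0.025459 + 0.309938 + 0.065122 + 0.101484 = 0.502003
Restricting to configurations with minor quake present: 0.309938 + 0.101484 = 0.411422.
P(minor quake | spike) = 0.411422 / 0.502003 ≈ 0.8196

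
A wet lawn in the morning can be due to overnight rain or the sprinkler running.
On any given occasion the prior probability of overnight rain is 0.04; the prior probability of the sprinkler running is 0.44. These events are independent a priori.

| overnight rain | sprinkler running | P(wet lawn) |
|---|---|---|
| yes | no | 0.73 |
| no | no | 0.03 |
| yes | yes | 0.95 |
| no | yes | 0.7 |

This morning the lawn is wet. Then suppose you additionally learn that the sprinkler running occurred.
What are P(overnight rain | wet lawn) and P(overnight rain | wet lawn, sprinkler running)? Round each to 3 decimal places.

P(wet lawn) = 0.03×0.96×0.56 + 0.7×0.96×0.44 + 0.73×0.04×0.56 + 0.95×0.04×0.44 = 0.016128 + 0.295680 + 0.016352 + 0.016720 = 0.344880
The overnight rain-present share is 0.016352 + 0.016720 = 0.033072.
So P(overnight rain | wet lawn) = 0.033072/0.344880 ≈ 0.096.

Now condition on the additional information:
P(wet lawn | sprinkler running) = 0.7*0.96 + 0.95*0.04 = 0.672000 + 0.038000 = 0.710000
Of this, 0.038000 comes from 0.95*0.04 (the overnight rain=true cases).
P(overnight rain | wet lawn, sprinkler running) = 0.038000 / 0.710000 ≈ 0.054
Conditioning on sprinkler running lowers the posterior on overnight rain: the classic explaining-away effect in a common-effect structure.

P(overnight rain | wet lawn) ≈ 0.096; P(overnight rain | wet lawn, sprinkler running) ≈ 0.054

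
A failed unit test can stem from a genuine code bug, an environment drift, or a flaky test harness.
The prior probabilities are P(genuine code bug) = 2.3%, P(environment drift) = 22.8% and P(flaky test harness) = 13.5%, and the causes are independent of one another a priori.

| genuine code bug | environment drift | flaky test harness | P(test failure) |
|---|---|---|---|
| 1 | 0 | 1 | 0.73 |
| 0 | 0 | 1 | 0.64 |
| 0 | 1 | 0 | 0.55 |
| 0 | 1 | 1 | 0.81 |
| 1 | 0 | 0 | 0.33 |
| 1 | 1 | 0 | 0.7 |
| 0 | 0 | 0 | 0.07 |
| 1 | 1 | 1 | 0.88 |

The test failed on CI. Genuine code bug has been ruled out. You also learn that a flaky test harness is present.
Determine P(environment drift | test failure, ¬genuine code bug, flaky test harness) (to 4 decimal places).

Sum P(test failure|·) weighted by the priors over both values of environment drift:
  P(test failure | ¬genuine code bug, flaky test harness) = 0.64·0.772 + 0.81·0.228
        = 0.494080 + 0.184680 = 0.678760
The terms with environment drift present sum to 0.184680, so
  P(environment drift | test failure, ¬genuine code bug, flaky test harness) = 0.184680 / 0.678760 ≈ 0.2721

P(environment drift | test failure, ¬genuine code bug, flaky test harness) ≈ 0.2721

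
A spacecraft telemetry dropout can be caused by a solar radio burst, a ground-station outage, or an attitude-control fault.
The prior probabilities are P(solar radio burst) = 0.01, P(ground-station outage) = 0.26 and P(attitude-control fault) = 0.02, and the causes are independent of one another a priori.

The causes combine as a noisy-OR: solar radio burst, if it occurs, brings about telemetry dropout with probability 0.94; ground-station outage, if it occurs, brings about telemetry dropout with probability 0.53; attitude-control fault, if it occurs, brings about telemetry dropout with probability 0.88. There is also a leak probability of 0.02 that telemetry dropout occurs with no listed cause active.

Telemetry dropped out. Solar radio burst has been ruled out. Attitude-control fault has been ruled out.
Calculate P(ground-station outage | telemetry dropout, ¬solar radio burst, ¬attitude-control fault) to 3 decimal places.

Under noisy-OR, P(telemetry dropout | causes) = 1 − (1−0.02)·∏(1−qᵢ) over the active causes.
P(telemetry dropout | ¬solar radio burst, ¬attitude-control fault) = 0.02·0.74 + 0.5394·0.26 = 0.014800 + 0.140244 = 0.155044
The ground-station outage-present share is 0.5394·0.26 = 0.140244.
So P(ground-station outage | telemetry dropout, ¬solar radio burst, ¬attitude-control fault) = 0.140244/0.155044 ≈ 0.905.

P(ground-station outage | telemetry dropout, ¬solar radio burst, ¬attitude-control fault) ≈ 0.905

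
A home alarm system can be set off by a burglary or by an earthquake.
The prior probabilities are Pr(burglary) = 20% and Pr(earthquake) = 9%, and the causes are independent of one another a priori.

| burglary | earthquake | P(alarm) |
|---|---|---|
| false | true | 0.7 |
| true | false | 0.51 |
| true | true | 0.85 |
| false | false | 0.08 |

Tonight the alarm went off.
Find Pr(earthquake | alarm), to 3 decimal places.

P(alarm) = 0.08×0.8×0.91 + 0.7×0.8×0.09 + 0.51×0.2×0.91 + 0.85×0.2×0.09 = 0.058240 + 0.050400 + 0.092820 + 0.015300 = 0.216760
Restricting to configurations with earthquake present: 0.050400 + 0.015300 = 0.065700.
Hence the posterior is 0.065700/0.216760 ≈ 0.303.

Pr(earthquake | alarm) ≈ 0.303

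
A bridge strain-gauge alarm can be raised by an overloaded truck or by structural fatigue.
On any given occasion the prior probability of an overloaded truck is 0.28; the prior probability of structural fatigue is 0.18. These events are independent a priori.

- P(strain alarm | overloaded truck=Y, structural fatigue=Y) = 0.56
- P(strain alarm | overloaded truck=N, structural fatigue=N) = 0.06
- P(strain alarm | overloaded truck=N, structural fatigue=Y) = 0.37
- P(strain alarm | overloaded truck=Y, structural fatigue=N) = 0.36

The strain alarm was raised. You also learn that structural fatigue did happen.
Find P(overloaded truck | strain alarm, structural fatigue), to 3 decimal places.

P(strain alarm | structural fatigue) = 0.37×0.72 + 0.56×0.28 = 0.266400 + 0.156800 = 0.423200
Restricting to configurations with overloaded truck present: 0.56×0.28 = 0.156800.
So P(overloaded truck | strain alarm, structural fatigue) = 0.156800/0.423200 ≈ 0.371.

P(overloaded truck | strain alarm, structural fatigue) ≈ 0.371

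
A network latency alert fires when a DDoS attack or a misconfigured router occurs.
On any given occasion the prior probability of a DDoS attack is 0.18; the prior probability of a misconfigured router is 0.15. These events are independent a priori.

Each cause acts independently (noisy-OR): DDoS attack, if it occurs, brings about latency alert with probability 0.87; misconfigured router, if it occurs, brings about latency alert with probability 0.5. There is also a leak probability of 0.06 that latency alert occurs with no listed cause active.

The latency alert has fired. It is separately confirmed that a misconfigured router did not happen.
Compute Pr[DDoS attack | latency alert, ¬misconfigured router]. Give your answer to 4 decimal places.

Pr[DDoS attack | latency alert, ¬misconfigured router] ≈ 0.7626

Under noisy-OR, P(latency alert | causes) = 1 − (1−0.06)·∏(1−qᵢ) over the active causes.
P(latency alert | ¬misconfigured router) = 0.06*0.82 + 0.8778*0.18 = 0.049200 + 0.158004 = 0.207204
Of this, 0.158004 comes from 0.8778*0.18 (the DDoS attack=true cases).
Hence the posterior is 0.158004/0.207204 ≈ 0.7626.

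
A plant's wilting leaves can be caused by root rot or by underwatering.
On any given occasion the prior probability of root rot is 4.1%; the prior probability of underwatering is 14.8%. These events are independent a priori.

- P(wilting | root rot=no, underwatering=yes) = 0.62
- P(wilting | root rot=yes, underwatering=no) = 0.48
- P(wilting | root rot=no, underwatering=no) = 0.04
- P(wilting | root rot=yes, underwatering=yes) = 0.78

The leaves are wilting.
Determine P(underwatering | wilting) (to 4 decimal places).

P(wilting) = 0.04·0.959·0.852 + 0.62·0.959·0.148 + 0.48·0.041·0.852 + 0.78·0.041·0.148 = 0.032683 + 0.087998 + 0.016767 + 0.004733 = 0.142181
The underwatering-present share is 0.087998 + 0.004733 = 0.092731.
P(underwatering | wilting) = 0.092731 / 0.142181 ≈ 0.6522

P(underwatering | wilting) ≈ 0.6522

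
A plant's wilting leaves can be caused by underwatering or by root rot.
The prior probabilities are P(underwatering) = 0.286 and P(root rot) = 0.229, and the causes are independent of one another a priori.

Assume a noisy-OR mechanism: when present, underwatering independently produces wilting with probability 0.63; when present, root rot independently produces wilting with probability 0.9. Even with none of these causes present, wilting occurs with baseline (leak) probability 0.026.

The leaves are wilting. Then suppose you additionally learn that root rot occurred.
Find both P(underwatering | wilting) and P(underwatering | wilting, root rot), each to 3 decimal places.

Under noisy-OR, P(wilting | causes) = 1 − (1−0.026)·∏(1−qᵢ) over the active causes.
Sum P(wilting|·) weighted by the priors over the 4 (underwatering, root rot) configurations:
  P(wilting) = 0.026*0.714*0.771 + 0.9026*0.714*0.229 + 0.63962*0.286*0.771 + 0.963962*0.286*0.229
        = 0.014313 + 0.147581 + 0.141040 + 0.063134 = 0.366068
The terms with underwatering present sum to 0.204174, so
  P(underwatering | wilting) = 0.204174 / 0.366068 ≈ 0.558

Now condition on the additional information:
P(wilting | root rot) = 0.9026*0.714 + 0.963962*0.286 = 0.644456 + 0.275693 = 0.920149
The underwatering-present share is 0.963962*0.286 = 0.275693.
So P(underwatering | wilting, root rot) = 0.275693/0.920149 ≈ 0.300.

P(underwatering | wilting) ≈ 0.558; P(underwatering | wilting, root rot) ≈ 0.300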